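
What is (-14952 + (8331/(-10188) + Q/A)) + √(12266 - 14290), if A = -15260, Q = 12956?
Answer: -193735818379/12955740 + 2*I*√506 ≈ -14954.0 + 44.989*I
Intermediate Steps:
(-14952 + (8331/(-10188) + Q/A)) + √(12266 - 14290) = (-14952 + (8331/(-10188) + 12956/(-15260))) + √(12266 - 14290) = (-14952 + (8331*(-1/10188) + 12956*(-1/15260))) + √(-2024) = (-14952 + (-2777/3396 - 3239/3815)) + 2*I*√506 = (-14952 - 21593899/12955740) + 2*I*√506 = -193735818379/12955740 + 2*I*√506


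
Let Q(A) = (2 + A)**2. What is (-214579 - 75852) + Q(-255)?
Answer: -226422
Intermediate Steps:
(-214579 - 75852) + Q(-255) = (-214579 - 75852) + (2 - 255)**2 = -290431 + (-253)**2 = -290431 + 64009 = -226422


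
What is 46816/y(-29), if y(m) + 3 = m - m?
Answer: -46816/3 ≈ -15605.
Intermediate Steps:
y(m) = -3 (y(m) = -3 + (m - m) = -3 + 0 = -3)
46816/y(-29) = 46816/(-3) = 46816*(-⅓) = -46816/3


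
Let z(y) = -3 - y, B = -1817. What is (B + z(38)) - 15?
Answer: -1873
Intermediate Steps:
(B + z(38)) - 15 = (-1817 + (-3 - 1*38)) - 15 = (-1817 + (-3 - 38)) - 15 = (-1817 - 41) - 15 = -1858 - 15 = -1873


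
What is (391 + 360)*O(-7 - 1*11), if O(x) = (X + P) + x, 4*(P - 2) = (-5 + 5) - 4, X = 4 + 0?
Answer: -9763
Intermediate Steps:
X = 4
P = 1 (P = 2 + ((-5 + 5) - 4)/4 = 2 + (0 - 4)/4 = 2 + (1/4)*(-4) = 2 - 1 = 1)
O(x) = 5 + x (O(x) = (4 + 1) + x = 5 + x)
(391 + 360)*O(-7 - 1*11) = (391 + 360)*(5 + (-7 - 1*11)) = 751*(5 + (-7 - 11)) = 751*(5 - 18) = 751*(-13) = -9763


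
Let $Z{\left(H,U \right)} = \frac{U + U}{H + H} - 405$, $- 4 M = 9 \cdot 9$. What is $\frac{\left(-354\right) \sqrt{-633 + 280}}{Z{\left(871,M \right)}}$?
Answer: $\frac{411112 i \sqrt{353}}{470367} \approx 16.421 i$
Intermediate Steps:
$M = - \frac{81}{4}$ ($M = - \frac{9 \cdot 9}{4} = \left(- \frac{1}{4}\right) 81 = - \frac{81}{4} \approx -20.25$)
$Z{\left(H,U \right)} = -405 + \frac{U}{H}$ ($Z{\left(H,U \right)} = \frac{2 U}{2 H} - 405 = 2 U \frac{1}{2 H} - 405 = \frac{U}{H} - 405 = -405 + \frac{U}{H}$)
$\frac{\left(-354\right) \sqrt{-633 + 280}}{Z{\left(871,M \right)}} = \frac{\left(-354\right) \sqrt{-633 + 280}}{-405 - \frac{81}{4 \cdot 871}} = \frac{\left(-354\right) \sqrt{-353}}{-405 - \frac{81}{3484}} = \frac{\left(-354\right) i \sqrt{353}}{-405 - \frac{81}{3484}} = \frac{\left(-354\right) i \sqrt{353}}{- \frac{1411101}{3484}} = - 354 i \sqrt{353} \left(- \frac{3484}{1411101}\right) = \frac{411112 i \sqrt{353}}{470367}$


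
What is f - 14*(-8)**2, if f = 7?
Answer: -889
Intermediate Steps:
f - 14*(-8)**2 = 7 - 14*(-8)**2 = 7 - 14*64 = 7 - 896 = -889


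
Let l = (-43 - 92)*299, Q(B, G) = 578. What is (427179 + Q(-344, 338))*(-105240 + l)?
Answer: -62283557985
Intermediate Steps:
l = -40365 (l = -135*299 = -40365)
(427179 + Q(-344, 338))*(-105240 + l) = (427179 + 578)*(-105240 - 40365) = 427757*(-145605) = -62283557985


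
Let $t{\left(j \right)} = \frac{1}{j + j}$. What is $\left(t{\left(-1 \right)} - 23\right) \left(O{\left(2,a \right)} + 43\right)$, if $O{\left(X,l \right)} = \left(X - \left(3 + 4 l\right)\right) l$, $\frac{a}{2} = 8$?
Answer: $\frac{46859}{2} \approx 23430.0$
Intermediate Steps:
$a = 16$ ($a = 2 \cdot 8 = 16$)
$t{\left(j \right)} = \frac{1}{2 j}$
$O{\left(X,l \right)} = l \left(-3 + X - 4 l\right)$ ($O{\left(X,l \right)} = \left(X - \left(3 + 4 l\right)\right) l = \left(-3 + X - 4 l\right) l = l \left(-3 + X - 4 l\right)$)
$\left(t{\left(-1 \right)} - 23\right) \left(O{\left(2,a \right)} + 43\right) = \left(\frac{1}{2 \left(-1\right)} - 23\right) \left(16 \left(-3 + 2 - 64\right) + 43\right) = \left(\frac{1}{2} \left(-1\right) - 23\right) \left(16 \left(-3 + 2 - 64\right) + 43\right) = \left(- \frac{1}{2} - 23\right) \left(16 \left(-65\right) + 43\right) = - \frac{47 \left(-1040 + 43\right)}{2} = \left(- \frac{47}{2}\right) \left(-997\right) = \frac{46859}{2}$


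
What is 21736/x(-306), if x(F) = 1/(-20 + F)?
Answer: -7085936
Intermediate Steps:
21736/x(-306) = 21736/(1/(-20 - 306)) = 21736/(1/(-326)) = 21736/(-1/326) = 21736*(-326) = -7085936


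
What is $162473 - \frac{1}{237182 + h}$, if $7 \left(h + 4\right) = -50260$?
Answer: $\frac{37368465053}{229998} \approx 1.6247 \cdot 10^{5}$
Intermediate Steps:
$h = -7184$ ($h = -4 + \frac{1}{7} \left(-50260\right) = -4 - 7180 = -7184$)
$162473 - \frac{1}{237182 + h} = 162473 - \frac{1}{237182 - 7184} = 162473 - \frac{1}{229998} = \frac{37368465053}{229998}$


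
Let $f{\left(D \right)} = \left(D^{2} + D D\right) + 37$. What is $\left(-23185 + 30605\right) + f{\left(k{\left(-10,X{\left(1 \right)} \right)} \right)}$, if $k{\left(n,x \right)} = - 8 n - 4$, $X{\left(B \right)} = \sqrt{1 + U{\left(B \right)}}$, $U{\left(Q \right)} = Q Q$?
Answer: $19009$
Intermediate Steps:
$U{\left(Q \right)} = Q^{2}$
$X{\left(B \right)} = \sqrt{1 + B^{2}}$
$k{\left(n,x \right)} = -4 - 8 n$
$f{\left(D \right)} = 37 + 2 D^{2}$ ($f{\left(D \right)} = \left(D^{2} + D^{2}\right) + 37 = 2 D^{2} + 37 = 37 + 2 D^{2}$)
$\left(-23185 + 30605\right) + f{\left(k{\left(-10,X{\left(1 \right)} \right)} \right)} = \left(-23185 + 30605\right) + \left(37 + 2 \left(-4 - -80\right)^{2}\right) = 7420 + \left(37 + 2 \left(-4 + 80\right)^{2}\right) = 7420 + \left(37 + 2 \cdot 76^{2}\right) = 7420 + \left(37 + 2 \cdot 5776\right) = 7420 + \left(37 + 11552\right) = 7420 + 11589 = 19009$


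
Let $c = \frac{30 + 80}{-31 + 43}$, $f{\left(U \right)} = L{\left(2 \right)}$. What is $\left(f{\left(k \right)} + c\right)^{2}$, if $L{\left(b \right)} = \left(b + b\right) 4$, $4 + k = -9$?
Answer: $\frac{22801}{36} \approx 633.36$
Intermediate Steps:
$k = -13$ ($k = -4 - 9 = -13$)
$L{\left(b \right)} = 8 b$ ($L{\left(b \right)} = 2 b 4 = 8 b$)
$f{\left(U \right)} = 16$ ($f{\left(U \right)} = 8 \cdot 2 = 16$)
$c = \frac{55}{6}$ ($c = \frac{110}{12} = 110 \cdot \frac{1}{12} = \frac{55}{6} \approx 9.1667$)
$\left(f{\left(k \right)} + c\right)^{2} = \left(16 + \frac{55}{6}\right)^{2} = \left(\frac{151}{6}\right)^{2} = \frac{22801}{36}$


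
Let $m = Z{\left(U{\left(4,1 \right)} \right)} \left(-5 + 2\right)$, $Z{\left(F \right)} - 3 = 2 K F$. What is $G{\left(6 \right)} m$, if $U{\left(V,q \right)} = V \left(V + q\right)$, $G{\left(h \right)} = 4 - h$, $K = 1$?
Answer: $258$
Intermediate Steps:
$Z{\left(F \right)} = 3 + 2 F$ ($Z{\left(F \right)} = 3 + 2 \cdot 1 F = 3 + 2 F$)
$m = -129$ ($m = \left(3 + 2 \cdot 4 \left(4 + 1\right)\right) \left(-5 + 2\right) = \left(3 + 2 \cdot 4 \cdot 5\right) \left(-3\right) = \left(3 + 2 \cdot 20\right) \left(-3\right) = \left(3 + 40\right) \left(-3\right) = 43 \left(-3\right) = -129$)
$G{\left(6 \right)} m = \left(4 - 6\right) \left(-129\right) = \left(-2\right) \left(-129\right) = 258$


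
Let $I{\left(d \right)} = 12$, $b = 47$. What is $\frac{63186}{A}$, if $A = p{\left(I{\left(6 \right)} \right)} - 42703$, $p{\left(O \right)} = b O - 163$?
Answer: $- \frac{31593}{21151} \approx -1.4937$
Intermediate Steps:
$p{\left(O \right)} = -163 + 47 O$ ($p{\left(O \right)} = 47 O - 163 = -163 + 47 O$)
$A = -42302$ ($A = \left(-163 + 47 \cdot 12\right) - 42703 = \left(-163 + 564\right) - 42703 = 401 - 42703 = -42302$)
$\frac{63186}{A} = \frac{63186}{-42302} = 63186 \left(- \frac{1}{42302}\right) = - \frac{31593}{21151}$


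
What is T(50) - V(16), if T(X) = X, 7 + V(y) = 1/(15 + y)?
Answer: 1766/31 ≈ 56.968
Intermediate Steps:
V(y) = -7 + 1/(15 + y)
T(50) - V(16) = 50 - (-104 - 7*16)/(15 + 16) = 50 - (-104 - 112)/31 = 50 - (-216)/31 = 50 - 1*(-216/31) = 50 + 216/31 = 1766/31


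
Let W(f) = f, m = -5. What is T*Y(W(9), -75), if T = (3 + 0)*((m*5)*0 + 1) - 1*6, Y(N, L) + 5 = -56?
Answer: 183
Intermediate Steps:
Y(N, L) = -61 (Y(N, L) = -5 - 56 = -61)
T = -3 (T = (3 + 0)*(-5*5*0 + 1) - 1*6 = 3*(-25*0 + 1) - 6 = 3*(0 + 1) - 6 = 3*1 - 6 = 3 - 6 = -3)
T*Y(W(9), -75) = -3*(-61) = 183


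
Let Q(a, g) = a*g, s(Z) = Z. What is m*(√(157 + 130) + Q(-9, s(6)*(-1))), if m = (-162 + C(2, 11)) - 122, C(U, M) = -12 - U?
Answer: -16092 - 298*√287 ≈ -21140.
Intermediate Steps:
m = -298 (m = (-162 + (-12 - 1*2)) - 122 = (-162 + (-12 - 2)) - 122 = (-162 - 14) - 122 = -176 - 122 = -298)
m*(√(157 + 130) + Q(-9, s(6)*(-1))) = -298*(√(157 + 130) - 54*(-1)) = -298*(√287 - 9*(-6)) = -298*(√287 + 54) = -298*(54 + √287) = -16092 - 298*√287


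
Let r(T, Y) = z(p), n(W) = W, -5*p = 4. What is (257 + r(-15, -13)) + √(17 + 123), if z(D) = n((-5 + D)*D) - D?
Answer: 6561/25 + 2*√35 ≈ 274.27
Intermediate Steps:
p = -⅘ (p = -⅕*4 = -⅘ ≈ -0.80000)
z(D) = -D + D*(-5 + D) (z(D) = (-5 + D)*D - D = D*(-5 + D) - D = -D + D*(-5 + D))
r(T, Y) = 136/25 (r(T, Y) = -4*(-6 - ⅘)/5 = -⅘*(-34/5) = 136/25)
(257 + r(-15, -13)) + √(17 + 123) = (257 + 136/25) + √(17 + 123) = 6561/25 + √140 = 6561/25 + 2*√35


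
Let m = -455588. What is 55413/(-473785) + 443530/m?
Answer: -117691679447/107925380290 ≈ -1.0905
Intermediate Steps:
55413/(-473785) + 443530/m = 55413/(-473785) + 443530/(-455588) = 55413*(-1/473785) + 443530*(-1/455588) = -55413/473785 - 221765/227794 = -117691679447/107925380290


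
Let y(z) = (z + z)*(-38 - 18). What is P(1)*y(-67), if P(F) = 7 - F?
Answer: 45024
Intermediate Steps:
y(z) = -112*z (y(z) = (2*z)*(-56) = -112*z)
P(1)*y(-67) = (7 - 1*1)*(-112*(-67)) = (7 - 1)*7504 = 6*7504 = 45024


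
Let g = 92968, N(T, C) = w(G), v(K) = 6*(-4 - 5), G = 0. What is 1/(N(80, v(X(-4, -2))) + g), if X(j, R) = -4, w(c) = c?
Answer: 1/92968 ≈ 1.0756e-5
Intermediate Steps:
v(K) = -54 (v(K) = 6*(-9) = -54)
N(T, C) = 0
1/(N(80, v(X(-4, -2))) + g) = 1/(0 + 92968) = 1/92968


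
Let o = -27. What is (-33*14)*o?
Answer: 12474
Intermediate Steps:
(-33*14)*o = -33*14*(-27) = -462*(-27) = 12474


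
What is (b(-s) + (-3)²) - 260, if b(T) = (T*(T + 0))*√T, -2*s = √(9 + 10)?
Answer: -251 + 19*√2*19^(¼)/8 ≈ -243.99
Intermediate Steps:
s = -√19/2 (s = -√(9 + 10)/2 = -√19/2 ≈ -2.1795)
b(T) = T^(5/2) (b(T) = (T*T)*√T = T²*√T = T^(5/2))
(b(-s) + (-3)²) - 260 = ((-(-1)*√19/2)^(5/2) + (-3)²) - 260 = ((√19/2)^(5/2) + 9) - 260 = (19*√2*19^(¼)/8 + 9) - 260 = (9 + 19*√2*19^(¼)/8) - 260 = -251 + 19*√2*19^(¼)/8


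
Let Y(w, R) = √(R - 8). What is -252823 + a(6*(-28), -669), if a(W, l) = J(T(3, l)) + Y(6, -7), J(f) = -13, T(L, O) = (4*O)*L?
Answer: -252836 + I*√15 ≈ -2.5284e+5 + 3.873*I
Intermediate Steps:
T(L, O) = 4*L*O
Y(w, R) = √(-8 + R)
a(W, l) = -13 + I*√15 (a(W, l) = -13 + √(-8 - 7) = -13 + √(-15) = -13 + I*√15)
-252823 + a(6*(-28), -669) = -252823 + (-13 + I*√15) = -252836 + I*√15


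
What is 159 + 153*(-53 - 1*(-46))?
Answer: -912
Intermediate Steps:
159 + 153*(-53 - 1*(-46)) = 159 + 153*(-53 + 46) = 159 + 153*(-7) = 159 - 1071 = -912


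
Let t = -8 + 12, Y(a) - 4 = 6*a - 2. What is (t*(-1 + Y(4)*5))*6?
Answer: 3096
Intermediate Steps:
Y(a) = 2 + 6*a (Y(a) = 4 + (6*a - 2) = 4 + (-2 + 6*a) = 2 + 6*a)
t = 4
(t*(-1 + Y(4)*5))*6 = (4*(-1 + (2 + 6*4)*5))*6 = (4*(-1 + (2 + 24)*5))*6 = (4*(-1 + 26*5))*6 = (4*(-1 + 130))*6 = (4*129)*6 = 516*6 = 3096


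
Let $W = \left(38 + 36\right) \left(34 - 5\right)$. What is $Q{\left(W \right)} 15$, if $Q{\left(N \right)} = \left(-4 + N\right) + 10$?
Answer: $32280$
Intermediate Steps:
$W = 2146$ ($W = 74 \cdot 29 = 2146$)
$Q{\left(N \right)} = 6 + N$
$Q{\left(W \right)} 15 = \left(6 + 2146\right) 15 = 2152 \cdot 15 = 32280$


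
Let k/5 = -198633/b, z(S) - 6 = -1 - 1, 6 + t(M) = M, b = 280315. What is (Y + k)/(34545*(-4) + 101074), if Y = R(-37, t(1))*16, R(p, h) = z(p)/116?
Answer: 4863349/60327936662 ≈ 8.0615e-5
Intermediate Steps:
t(M) = -6 + M
z(S) = 4 (z(S) = 6 + (-1 - 1) = 6 - 2 = 4)
R(p, h) = 1/29 (R(p, h) = 4/116 = 4*(1/116) = 1/29)
k = -198633/56063 (k = 5*(-198633/280315) = -198633/56063 ≈ -3.5430)
Y = 16/29 (Y = (1/29)*16 = 16/29 ≈ 0.55172)
(Y + k)/(34545*(-4) + 101074) = (16/29 - 198633/56063)/(34545*(-4) + 101074) = -4863349/(1625827*(-138180 + 101074)) = -4863349/1625827/(-37106) = -4863349/1625827*(-1/37106) = 4863349/60327936662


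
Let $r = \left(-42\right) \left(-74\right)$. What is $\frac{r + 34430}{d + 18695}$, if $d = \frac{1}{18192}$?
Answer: $\frac{682891296}{340099441} \approx 2.0079$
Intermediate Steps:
$r = 3108$
$d = \frac{1}{18192} \approx 5.4969 \cdot 10^{-5}$
$\frac{r + 34430}{d + 18695} = \frac{3108 + 34430}{\frac{1}{18192} + 18695} = \frac{37538}{\frac{340099441}{18192}} = 37538 \cdot \frac{18192}{340099441} = \frac{682891296}{340099441}$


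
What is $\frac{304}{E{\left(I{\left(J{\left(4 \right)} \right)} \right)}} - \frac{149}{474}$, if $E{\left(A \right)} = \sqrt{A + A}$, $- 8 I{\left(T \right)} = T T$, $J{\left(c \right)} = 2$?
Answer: $- \frac{149}{474} - 304 i \approx -0.31435 - 304.0 i$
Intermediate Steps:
$I{\left(T \right)} = - \frac{T^{2}}{8}$ ($I{\left(T \right)} = - \frac{T T}{8} = - \frac{T^{2}}{8}$)
$E{\left(A \right)} = \sqrt{2} \sqrt{A}$ ($E{\left(A \right)} = \sqrt{2 A} = \sqrt{2} \sqrt{A}$)
$\frac{304}{E{\left(I{\left(J{\left(4 \right)} \right)} \right)}} - \frac{149}{474} = \frac{304}{\sqrt{2} \sqrt{- \frac{2^{2}}{8}}} - \frac{149}{474} = \frac{304}{\sqrt{2} \sqrt{\left(- \frac{1}{8}\right) 4}} - \frac{149}{474} = \frac{304}{\sqrt{2} \sqrt{- \frac{1}{2}}} - \frac{149}{474} = \frac{304}{\sqrt{2} \frac{i \sqrt{2}}{2}} - \frac{149}{474} = \frac{304}{i} - \frac{149}{474} = 304 \left(- i\right) - \frac{149}{474} = - 304 i - \frac{149}{474} = - \frac{149}{474} - 304 i$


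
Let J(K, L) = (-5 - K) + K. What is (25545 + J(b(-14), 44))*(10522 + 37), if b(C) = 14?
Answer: 269676860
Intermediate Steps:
J(K, L) = -5
(25545 + J(b(-14), 44))*(10522 + 37) = (25545 - 5)*(10522 + 37) = 25540*10559 = 269676860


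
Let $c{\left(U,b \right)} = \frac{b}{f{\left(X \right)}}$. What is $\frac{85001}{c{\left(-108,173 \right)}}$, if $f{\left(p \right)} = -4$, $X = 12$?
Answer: $- \frac{340004}{173} \approx -1965.3$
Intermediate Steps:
$c{\left(U,b \right)} = - \frac{b}{4}$ ($c{\left(U,b \right)} = \frac{b}{-4} = b \left(- \frac{1}{4}\right) = - \frac{b}{4}$)
$\frac{85001}{c{\left(-108,173 \right)}} = \frac{85001}{\left(- \frac{1}{4}\right) 173} = \frac{85001}{- \frac{173}{4}} = 85001 \left(- \frac{4}{173}\right) = - \frac{340004}{173}$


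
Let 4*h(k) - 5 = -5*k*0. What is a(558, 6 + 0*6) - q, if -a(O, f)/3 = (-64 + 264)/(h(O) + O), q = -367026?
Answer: 821034762/2237 ≈ 3.6703e+5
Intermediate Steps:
h(k) = 5/4 (h(k) = 5/4 + (-5*k*0)/4 = 5/4 + (¼)*0 = 5/4 + 0 = 5/4)
a(O, f) = -600/(5/4 + O) (a(O, f) = -3*(-64 + 264)/(5/4 + O) = -600/(5/4 + O))
a(558, 6 + 0*6) - q = -2400/(5 + 4*558) - 1*(-367026) = -2400/(5 + 2232) + 367026 = -2400/2237 + 367026 = 821034762/2237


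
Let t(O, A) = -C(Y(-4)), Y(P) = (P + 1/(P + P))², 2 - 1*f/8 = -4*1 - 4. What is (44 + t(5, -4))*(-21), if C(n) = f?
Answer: 756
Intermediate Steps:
f = 80 (f = 16 - 8*(-4*1 - 4) = 16 - 8*(-4 - 4) = 16 - 8*(-8) = 16 + 64 = 80)
Y(P) = (P + 1/(2*P))²
C(n) = 80
t(O, A) = -80 (t(O, A) = -1*80 = -80)
(44 + t(5, -4))*(-21) = (44 - 80)*(-21) = -36*(-21) = 756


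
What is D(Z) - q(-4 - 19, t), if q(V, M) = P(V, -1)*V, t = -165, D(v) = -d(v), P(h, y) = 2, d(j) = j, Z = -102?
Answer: 148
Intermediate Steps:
D(v) = -v
q(V, M) = 2*V
D(Z) - q(-4 - 19, t) = -1*(-102) - 2*(-4 - 19) = 102 - 2*(-23) = 102 - 1*(-46) = 102 + 46 = 148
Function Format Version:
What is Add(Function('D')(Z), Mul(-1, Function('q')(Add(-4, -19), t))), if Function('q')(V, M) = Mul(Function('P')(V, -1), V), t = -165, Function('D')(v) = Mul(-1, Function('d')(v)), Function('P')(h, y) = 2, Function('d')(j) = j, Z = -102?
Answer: 148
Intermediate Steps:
Function('D')(v) = Mul(-1, v)
Function('q')(V, M) = Mul(2, V)
Add(Function('D')(Z), Mul(-1, Function('q')(Add(-4, -19), t))) = Add(Mul(-1, -102), Mul(-1, Mul(2, Add(-4, -19)))) = Add(102, Mul(-1, Mul(2, -23))) = Add(102, Mul(-1, -46)) = Add(102, 46) = 148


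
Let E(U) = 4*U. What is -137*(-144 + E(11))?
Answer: 13700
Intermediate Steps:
-137*(-144 + E(11)) = -137*(-144 + 4*11) = -137*(-144 + 44) = -137*(-100) = 13700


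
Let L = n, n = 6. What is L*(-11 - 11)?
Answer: -132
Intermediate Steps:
L = 6
L*(-11 - 11) = 6*(-11 - 11) = 6*(-22) = -132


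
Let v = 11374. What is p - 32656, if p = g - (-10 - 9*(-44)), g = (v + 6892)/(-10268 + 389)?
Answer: -326440184/9879 ≈ -33044.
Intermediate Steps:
g = -18266/9879 (g = (11374 + 6892)/(-10268 + 389) = 18266/(-9879) = 18266*(-1/9879) = -18266/9879 ≈ -1.8490)
p = -3831560/9879 (p = -18266/9879 - (-10 - 9*(-44)) = -18266/9879 - (-10 + 396) = -18266/9879 - 1*386 = -18266/9879 - 386 = -3831560/9879 ≈ -387.85)
p - 32656 = -3831560/9879 - 32656 = -326440184/9879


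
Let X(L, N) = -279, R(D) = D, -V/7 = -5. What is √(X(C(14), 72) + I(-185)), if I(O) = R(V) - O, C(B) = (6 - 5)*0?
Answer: I*√59 ≈ 7.6811*I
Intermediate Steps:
V = 35 (V = -7*(-5) = 35)
C(B) = 0 (C(B) = 1*0 = 0)
I(O) = 35 - O
√(X(C(14), 72) + I(-185)) = √(-279 + (35 - 1*(-185))) = √(-279 + (35 + 185)) = √(-279 + 220) = √(-59) = I*√59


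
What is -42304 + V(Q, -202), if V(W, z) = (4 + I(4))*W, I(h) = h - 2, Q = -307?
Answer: -44146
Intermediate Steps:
I(h) = -2 + h
V(W, z) = 6*W (V(W, z) = (4 + (-2 + 4))*W = (4 + 2)*W = 6*W)
-42304 + V(Q, -202) = -42304 + 6*(-307) = -42304 - 1842 = -44146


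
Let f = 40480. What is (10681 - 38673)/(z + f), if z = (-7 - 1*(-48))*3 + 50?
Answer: -27992/40653 ≈ -0.68856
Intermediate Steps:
z = 173 (z = (-7 + 48)*3 + 50 = 41*3 + 50 = 123 + 50 = 173)
(10681 - 38673)/(z + f) = (10681 - 38673)/(173 + 40480) = -27992/40653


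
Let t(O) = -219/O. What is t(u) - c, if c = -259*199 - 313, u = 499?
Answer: 25874927/499 ≈ 51854.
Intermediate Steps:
c = -51854 (c = -51541 - 313 = -51854)
t(u) - c = -219/499 - 1*(-51854) = -219*1/499 + 51854 = -219/499 + 51854 = 25874927/499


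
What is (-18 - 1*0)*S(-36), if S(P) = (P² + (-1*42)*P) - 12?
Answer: -50328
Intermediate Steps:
S(P) = -12 + P² - 42*P (S(P) = (P² - 42*P) - 12 = -12 + P² - 42*P)
(-18 - 1*0)*S(-36) = (-18 - 1*0)*(-12 + (-36)² - 42*(-36)) = (-18 + 0)*(-12 + 1296 + 1512) = -18*2796 = -50328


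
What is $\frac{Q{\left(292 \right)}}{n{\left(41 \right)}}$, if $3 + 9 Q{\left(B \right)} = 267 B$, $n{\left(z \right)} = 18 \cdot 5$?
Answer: $\frac{25987}{270} \approx 96.248$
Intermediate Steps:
$n{\left(z \right)} = 90$
$Q{\left(B \right)} = - \frac{1}{3} + \frac{89 B}{3}$ ($Q{\left(B \right)} = - \frac{1}{3} + \frac{267 B}{9} = - \frac{1}{3} + \frac{89 B}{3}$)
$\frac{Q{\left(292 \right)}}{n{\left(41 \right)}} = \frac{- \frac{1}{3} + \frac{89}{3} \cdot 292}{90} = \left(- \frac{1}{3} + \frac{25988}{3}\right) \frac{1}{90} = \frac{25987}{3} \cdot \frac{1}{90} = \frac{25987}{270}$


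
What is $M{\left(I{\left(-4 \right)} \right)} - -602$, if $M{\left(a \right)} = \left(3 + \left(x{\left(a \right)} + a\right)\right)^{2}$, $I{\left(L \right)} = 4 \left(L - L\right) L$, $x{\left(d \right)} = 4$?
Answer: $651$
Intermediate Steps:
$I{\left(L \right)} = 0$ ($I{\left(L \right)} = 4 \cdot 0 L = 0 L = 0$)
$M{\left(a \right)} = \left(7 + a\right)^{2}$ ($M{\left(a \right)} = \left(3 + \left(4 + a\right)\right)^{2} = \left(7 + a\right)^{2}$)
$M{\left(I{\left(-4 \right)} \right)} - -602 = \left(7 + 0\right)^{2} - -602 = 7^{2} + 602 = 49 + 602 = 651$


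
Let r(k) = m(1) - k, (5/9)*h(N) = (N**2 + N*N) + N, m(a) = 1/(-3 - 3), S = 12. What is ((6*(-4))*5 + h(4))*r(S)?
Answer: 3358/5 ≈ 671.60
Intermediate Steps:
m(a) = -1/6 (m(a) = 1/(-6) = -1/6)
h(N) = 9*N/5 + 18*N**2/5 (h(N) = 9*((N**2 + N*N) + N)/5 = 9*((N**2 + N**2) + N)/5 = 9*(2*N**2 + N)/5 = 9*(N + 2*N**2)/5 = 9*N/5 + 18*N**2/5)
r(k) = -1/6 - k
((6*(-4))*5 + h(4))*r(S) = ((6*(-4))*5 + (9/5)*4*(1 + 2*4))*(-1/6 - 1*12) = (-24*5 + (9/5)*4*(1 + 8))*(-1/6 - 12) = (-120 + (9/5)*4*9)*(-73/6) = (-120 + 324/5)*(-73/6) = -276/5*(-73/6) = 3358/5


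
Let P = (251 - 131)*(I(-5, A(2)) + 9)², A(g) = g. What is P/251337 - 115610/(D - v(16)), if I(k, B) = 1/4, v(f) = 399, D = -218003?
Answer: 10433171035/18297501158 ≈ 0.57020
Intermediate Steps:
I(k, B) = ¼
P = 20535/2 (P = (251 - 131)*(¼ + 9)² = 120*(37/4)² = 120*(1369/16) = 20535/2 ≈ 10268.)
P/251337 - 115610/(D - v(16)) = (20535/2)/251337 - 115610/(-218003 - 1*399) = (20535/2)*(1/251337) - 115610/(-218003 - 399) = 6845/167558 - 115610/(-218402) = 6845/167558 - 115610*(-1/218402) = 6845/167558 + 57805/109201 = 10433171035/18297501158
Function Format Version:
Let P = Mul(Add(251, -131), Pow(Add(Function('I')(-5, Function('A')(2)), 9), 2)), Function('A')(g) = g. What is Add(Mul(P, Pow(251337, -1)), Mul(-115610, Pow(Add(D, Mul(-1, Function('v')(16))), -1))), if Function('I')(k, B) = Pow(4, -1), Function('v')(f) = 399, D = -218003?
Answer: Rational(10433171035, 18297501158) ≈ 0.57020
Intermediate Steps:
Function('I')(k, B) = Rational(1, 4)
P = Rational(20535, 2) (P = Mul(Add(251, -131), Pow(Add(Rational(1, 4), 9), 2)) = Mul(120, Pow(Rational(37, 4), 2)) = Mul(120, Rational(1369, 16)) = Rational(20535, 2) ≈ 10268.)
Add(Mul(P, Pow(251337, -1)), Mul(-115610, Pow(Add(D, Mul(-1, Function('v')(16))), -1))) = Add(Mul(Rational(20535, 2), Pow(251337, -1)), Mul(-115610, Pow(Add(-218003, Mul(-1, 399)), -1))) = Add(Mul(Rational(20535, 2), Rational(1, 251337)), Mul(-115610, Pow(Add(-218003, -399), -1))) = Add(Rational(6845, 167558), Mul(-115610, Pow(-218402, -1))) = Add(Rational(6845, 167558), Mul(-115610, Rational(-1, 218402))) = Add(Rational(6845, 167558), Rational(57805, 109201)) = Rational(10433171035, 18297501158)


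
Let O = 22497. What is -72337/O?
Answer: -72337/22497 ≈ -3.2154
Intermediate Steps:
-72337/O = -72337/22497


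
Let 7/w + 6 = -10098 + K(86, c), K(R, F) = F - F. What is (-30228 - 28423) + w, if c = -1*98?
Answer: -592609711/10104 ≈ -58651.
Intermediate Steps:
c = -98
K(R, F) = 0
w = -7/10104 (w = 7/(-6 + (-10098 + 0)) = 7/(-6 - 10098) = 7/(-10104) = 7*(-1/10104) = -7/10104 ≈ -0.00069280)
(-30228 - 28423) + w = (-30228 - 28423) - 7/10104 = -58651 - 7/10104 = -592609711/10104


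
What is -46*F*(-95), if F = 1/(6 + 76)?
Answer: 2185/41 ≈ 53.293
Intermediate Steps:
F = 1/82 ≈ 0.012195
-46*F*(-95) = -46*1/82*(-95) = -23/41*(-95) = 2185/41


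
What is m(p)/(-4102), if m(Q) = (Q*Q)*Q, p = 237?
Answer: -13312053/4102 ≈ -3245.3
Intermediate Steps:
m(Q) = Q³ (m(Q) = Q²*Q = Q³)
m(p)/(-4102) = 237³/(-4102) = 13312053*(-1/4102) = -13312053/4102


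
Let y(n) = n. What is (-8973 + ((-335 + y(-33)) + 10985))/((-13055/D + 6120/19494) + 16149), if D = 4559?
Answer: 2029270167/19930358912 ≈ 0.10182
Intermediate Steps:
(-8973 + ((-335 + y(-33)) + 10985))/((-13055/D + 6120/19494) + 16149) = (-8973 + ((-335 - 33) + 10985))/((-13055/4559 + 6120/19494) + 16149) = (-8973 + (-368 + 10985))/((-13055*1/4559 + 6120*(1/19494)) + 16149) = (-8973 + 10617)/((-13055/4559 + 340/1083) + 16149) = 1644/(-12588505/4937397 + 16149) = 1644/(79721435648/4937397) = 1644*(4937397/79721435648) = 2029270167/19930358912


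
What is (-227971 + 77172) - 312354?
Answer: -463153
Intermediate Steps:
(-227971 + 77172) - 312354 = -150799 - 312354 = -463153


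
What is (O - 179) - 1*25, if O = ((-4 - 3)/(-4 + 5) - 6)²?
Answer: -35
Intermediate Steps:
O = 169 (O = (-7/1 - 6)² = (-7*1 - 6)² = (-7 - 6)² = (-13)² = 169)
(O - 179) - 1*25 = (169 - 179) - 1*25 = -10 - 25 = -35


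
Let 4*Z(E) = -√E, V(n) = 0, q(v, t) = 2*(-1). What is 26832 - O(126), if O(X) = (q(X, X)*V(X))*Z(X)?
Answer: 26832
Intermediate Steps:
q(v, t) = -2
Z(E) = -√E/4 (Z(E) = (-√E)/4 = -√E/4)
O(X) = 0 (O(X) = (-2*0)*(-√X/4) = 0*(-√X/4) = 0)
26832 - O(126) = 26832 - 1*0 = 26832 + 0 = 26832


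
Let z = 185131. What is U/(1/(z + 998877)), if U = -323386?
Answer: -382891611088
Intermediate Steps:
U/(1/(z + 998877)) = -323386/(1/(185131 + 998877)) = -323386/(1/1184008) = -323386/1/1184008 = -323386*1184008 = -382891611088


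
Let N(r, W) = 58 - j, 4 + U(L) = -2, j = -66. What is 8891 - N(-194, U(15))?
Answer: 8767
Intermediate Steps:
U(L) = -6 (U(L) = -4 - 2 = -6)
N(r, W) = 124 (N(r, W) = 58 - 1*(-66) = 58 + 66 = 124)
8891 - N(-194, U(15)) = 8891 - 1*124 = 8891 - 124 = 8767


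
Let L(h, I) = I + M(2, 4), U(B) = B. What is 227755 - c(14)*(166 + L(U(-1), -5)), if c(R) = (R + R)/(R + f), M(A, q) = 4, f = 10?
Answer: 455125/2 ≈ 2.2756e+5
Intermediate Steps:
c(R) = 2*R/(10 + R) (c(R) = (R + R)/(R + 10) = (2*R)/(10 + R) = 2*R/(10 + R))
L(h, I) = 4 + I (L(h, I) = I + 4 = 4 + I)
227755 - c(14)*(166 + L(U(-1), -5)) = 227755 - 2*14/(10 + 14)*(166 + (4 - 5)) = 227755 - 2*14/24*(166 - 1) = 227755 - 2*14*(1/24)*165 = 227755 - 7*165/6 = 227755 - 1*385/2 = 227755 - 385/2 = 455125/2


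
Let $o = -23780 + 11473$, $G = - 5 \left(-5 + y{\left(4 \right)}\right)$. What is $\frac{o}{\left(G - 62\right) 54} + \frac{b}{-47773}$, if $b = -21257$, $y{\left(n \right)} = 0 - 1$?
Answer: $\frac{624674407}{82551744} \approx 7.5671$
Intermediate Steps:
$y{\left(n \right)} = -1$ ($y{\left(n \right)} = 0 - 1 = -1$)
$G = 30$ ($G = - 5 \left(-5 - 1\right) = \left(-5\right) \left(-6\right) = 30$)
$o = -12307$
$\frac{o}{\left(G - 62\right) 54} + \frac{b}{-47773} = - \frac{12307}{\left(30 - 62\right) 54} - \frac{21257}{-47773} = - \frac{12307}{\left(-32\right) 54} - - \frac{21257}{47773} = - \frac{12307}{-1728} + \frac{21257}{47773} = \left(-12307\right) \left(- \frac{1}{1728}\right) + \frac{21257}{47773} = \frac{12307}{1728} + \frac{21257}{47773} = \frac{624674407}{82551744}$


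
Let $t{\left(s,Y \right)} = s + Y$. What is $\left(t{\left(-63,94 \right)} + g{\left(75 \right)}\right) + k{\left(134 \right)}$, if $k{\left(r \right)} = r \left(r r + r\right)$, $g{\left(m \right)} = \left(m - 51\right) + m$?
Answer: $2424190$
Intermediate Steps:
$t{\left(s,Y \right)} = Y + s$
$g{\left(m \right)} = -51 + 2 m$ ($g{\left(m \right)} = \left(-51 + m\right) + m = -51 + 2 m$)
$k{\left(r \right)} = r \left(r + r^{2}\right)$ ($k{\left(r \right)} = r \left(r^{2} + r\right) = r \left(r + r^{2}\right)$)
$\left(t{\left(-63,94 \right)} + g{\left(75 \right)}\right) + k{\left(134 \right)} = \left(\left(94 - 63\right) + \left(-51 + 2 \cdot 75\right)\right) + 134^{2} \left(1 + 134\right) = \left(31 + \left(-51 + 150\right)\right) + 17956 \cdot 135 = \left(31 + 99\right) + 2424060 = 130 + 2424060 = 2424190$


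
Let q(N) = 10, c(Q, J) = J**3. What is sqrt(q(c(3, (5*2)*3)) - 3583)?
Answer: 3*I*sqrt(397) ≈ 59.775*I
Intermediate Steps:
sqrt(q(c(3, (5*2)*3)) - 3583) = sqrt(10 - 3583) = sqrt(-3573) = 3*I*sqrt(397)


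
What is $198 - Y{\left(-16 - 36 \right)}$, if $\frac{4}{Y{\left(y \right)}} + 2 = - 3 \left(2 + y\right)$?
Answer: $\frac{7325}{37} \approx 197.97$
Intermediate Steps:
$Y{\left(y \right)} = \frac{4}{-8 - 3 y}$ ($Y{\left(y \right)} = \frac{4}{-2 - 3 \left(2 + y\right)} = \frac{4}{-2 - \left(6 + 3 y\right)} = \frac{4}{-8 - 3 y}$)
$198 - Y{\left(-16 - 36 \right)} = 198 - - \frac{4}{8 + 3 \left(-16 - 36\right)} = 198 - - \frac{4}{8 + 3 \left(-52\right)} = 198 - - \frac{4}{8 - 156} = 198 - - \frac{4}{-148} = 198 - \left(-4\right) \left(- \frac{1}{148}\right) = 198 - \frac{1}{37} = \frac{7325}{37}$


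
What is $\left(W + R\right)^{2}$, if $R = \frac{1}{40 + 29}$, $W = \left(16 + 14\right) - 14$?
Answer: $\frac{1221025}{4761} \approx 256.46$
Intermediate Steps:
$W = 16$ ($W = 30 - 14 = 16$)
$R = \frac{1}{69} \approx 0.014493$
$\left(W + R\right)^{2} = \left(16 + \frac{1}{69}\right)^{2} = \left(\frac{1105}{69}\right)^{2} = \frac{1221025}{4761}$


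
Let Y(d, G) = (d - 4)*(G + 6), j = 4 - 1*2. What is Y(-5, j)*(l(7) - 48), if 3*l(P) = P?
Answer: 3288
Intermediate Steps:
l(P) = P/3
j = 2 (j = 4 - 2 = 2)
Y(d, G) = (-4 + d)*(6 + G)
Y(-5, j)*(l(7) - 48) = (-24 - 4*2 + 6*(-5) + 2*(-5))*((⅓)*7 - 48) = (-24 - 8 - 30 - 10)*(7/3 - 48) = -72*(-137/3) = 3288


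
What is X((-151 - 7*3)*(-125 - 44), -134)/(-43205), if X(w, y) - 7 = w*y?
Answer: 779021/8641 ≈ 90.154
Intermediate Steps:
X(w, y) = 7 + w*y
X((-151 - 7*3)*(-125 - 44), -134)/(-43205) = (7 + ((-151 - 7*3)*(-125 - 44))*(-134))/(-43205) = (7 + ((-151 - 21)*(-169))*(-134))*(-1/43205) = (7 - 172*(-169)*(-134))*(-1/43205) = (7 + 29068*(-134))*(-1/43205) = (7 - 3895112)*(-1/43205) = -3895105*(-1/43205) = 779021/8641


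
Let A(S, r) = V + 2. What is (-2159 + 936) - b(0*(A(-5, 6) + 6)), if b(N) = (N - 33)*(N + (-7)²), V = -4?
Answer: 394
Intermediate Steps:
A(S, r) = -2 (A(S, r) = -4 + 2 = -2)
b(N) = (-33 + N)*(49 + N) (b(N) = (-33 + N)*(N + 49) = (-33 + N)*(49 + N))
(-2159 + 936) - b(0*(A(-5, 6) + 6)) = (-2159 + 936) - (-1617 + (0*(-2 + 6))² + 16*(0*(-2 + 6))) = -1223 - (-1617 + (0*4)² + 16*(0*4)) = -1223 - (-1617 + 0² + 16*0) = -1223 - (-1617 + 0 + 0) = -1223 - 1*(-1617) = -1223 + 1617 = 394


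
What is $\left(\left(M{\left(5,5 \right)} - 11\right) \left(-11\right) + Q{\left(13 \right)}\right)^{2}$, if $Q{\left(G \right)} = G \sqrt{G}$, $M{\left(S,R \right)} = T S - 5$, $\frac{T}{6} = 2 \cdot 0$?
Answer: $33173 + 4576 \sqrt{13} \approx 49672.0$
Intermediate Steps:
$T = 0$ ($T = 6 \cdot 2 \cdot 0 = 6 \cdot 0 = 0$)
$M{\left(S,R \right)} = -5$ ($M{\left(S,R \right)} = 0 S - 5 = 0 - 5 = -5$)
$Q{\left(G \right)} = G^{\frac{3}{2}}$
$\left(\left(M{\left(5,5 \right)} - 11\right) \left(-11\right) + Q{\left(13 \right)}\right)^{2} = \left(\left(-5 - 11\right) \left(-11\right) + 13^{\frac{3}{2}}\right)^{2} = \left(\left(-16\right) \left(-11\right) + 13 \sqrt{13}\right)^{2} = \left(176 + 13 \sqrt{13}\right)^{2}$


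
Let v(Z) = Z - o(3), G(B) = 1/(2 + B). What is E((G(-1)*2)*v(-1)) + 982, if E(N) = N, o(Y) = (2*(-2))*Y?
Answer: 1004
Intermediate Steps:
o(Y) = -4*Y
v(Z) = 12 + Z (v(Z) = Z - (-4)*3 = Z - 1*(-12) = Z + 12 = 12 + Z)
E((G(-1)*2)*v(-1)) + 982 = (2/(2 - 1))*(12 - 1) + 982 = (2/1)*11 + 982 = (1*2)*11 + 982 = 2*11 + 982 = 22 + 982 = 1004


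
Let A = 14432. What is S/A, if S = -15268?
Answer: -347/328 ≈ -1.0579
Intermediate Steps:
S/A = -15268/14432 = -15268*1/14432 = -347/328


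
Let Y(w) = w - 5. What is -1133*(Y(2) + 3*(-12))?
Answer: 44187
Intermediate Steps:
Y(w) = -5 + w
-1133*(Y(2) + 3*(-12)) = -1133*((-5 + 2) + 3*(-12)) = -1133*(-3 - 36) = -1133*(-39) = 44187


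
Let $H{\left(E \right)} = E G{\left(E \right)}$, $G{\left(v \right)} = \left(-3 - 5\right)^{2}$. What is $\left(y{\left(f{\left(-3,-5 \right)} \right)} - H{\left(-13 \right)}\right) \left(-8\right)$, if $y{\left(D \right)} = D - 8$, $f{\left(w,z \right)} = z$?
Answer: $-6552$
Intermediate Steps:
$G{\left(v \right)} = 64$ ($G{\left(v \right)} = \left(-8\right)^{2} = 64$)
$H{\left(E \right)} = 64 E$ ($H{\left(E \right)} = E 64 = 64 E$)
$y{\left(D \right)} = -8 + D$ ($y{\left(D \right)} = D - 8 = -8 + D$)
$\left(y{\left(f{\left(-3,-5 \right)} \right)} - H{\left(-13 \right)}\right) \left(-8\right) = \left(\left(-8 - 5\right) - 64 \left(-13\right)\right) \left(-8\right) = \left(-13 - -832\right) \left(-8\right) = \left(-13 + 832\right) \left(-8\right) = 819 \left(-8\right) = -6552$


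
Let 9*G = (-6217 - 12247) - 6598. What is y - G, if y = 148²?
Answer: 74066/3 ≈ 24689.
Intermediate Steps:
G = -8354/3 (G = ((-6217 - 12247) - 6598)/9 = (-18464 - 6598)/9 = (⅑)*(-25062) = -8354/3 ≈ -2784.7)
y = 21904
y - G = 21904 - 1*(-8354/3) = 21904 + 8354/3 = 74066/3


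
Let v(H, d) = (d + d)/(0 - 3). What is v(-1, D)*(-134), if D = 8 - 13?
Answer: -1340/3 ≈ -446.67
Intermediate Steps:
D = -5
v(H, d) = -2*d/3 (v(H, d) = (2*d)/(-3) = (2*d)*(-⅓) = -2*d/3)
v(-1, D)*(-134) = -⅔*(-5)*(-134) = (10/3)*(-134) = -1340/3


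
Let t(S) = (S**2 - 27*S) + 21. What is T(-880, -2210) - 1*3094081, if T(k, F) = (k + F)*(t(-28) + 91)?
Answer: -8198761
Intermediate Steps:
t(S) = 21 + S**2 - 27*S
T(k, F) = 1652*F + 1652*k (T(k, F) = (k + F)*((21 + (-28)**2 - 27*(-28)) + 91) = (F + k)*((21 + 784 + 756) + 91) = (F + k)*(1561 + 91) = (F + k)*1652 = 1652*F + 1652*k)
T(-880, -2210) - 1*3094081 = (1652*(-2210) + 1652*(-880)) - 1*3094081 = (-3650920 - 1453760) - 3094081 = -5104680 - 3094081 = -8198761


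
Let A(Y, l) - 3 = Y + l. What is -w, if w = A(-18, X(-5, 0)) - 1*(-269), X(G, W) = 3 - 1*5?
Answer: -252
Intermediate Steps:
X(G, W) = -2 (X(G, W) = 3 - 5 = -2)
A(Y, l) = 3 + Y + l (A(Y, l) = 3 + (Y + l) = 3 + Y + l)
w = 252 (w = (3 - 18 - 2) - 1*(-269) = -17 + 269 = 252)
-w = -1*252 = -252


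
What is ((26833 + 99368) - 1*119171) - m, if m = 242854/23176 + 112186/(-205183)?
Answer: 16691339301347/2377660604 ≈ 7020.1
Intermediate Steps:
m = 23614744773/2377660604 (m = 242854*(1/23176) + 112186*(-1/205183) = 121427/11588 - 112186/205183 = 23614744773/2377660604 ≈ 9.9319)
((26833 + 99368) - 1*119171) - m = ((26833 + 99368) - 1*119171) - 1*23614744773/2377660604 = (126201 - 119171) - 23614744773/2377660604 = 7030 - 23614744773/2377660604 = 16691339301347/2377660604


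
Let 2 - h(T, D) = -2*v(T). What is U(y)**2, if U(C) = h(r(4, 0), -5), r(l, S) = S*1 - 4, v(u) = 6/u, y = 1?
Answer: 1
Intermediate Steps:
r(l, S) = -4 + S (r(l, S) = S - 4 = -4 + S)
h(T, D) = 2 + 12/T (h(T, D) = 2 - (-2)*6/T = 2 - (-12)/T = 2 + 12/T)
U(C) = -1 (U(C) = 2 + 12/(-4 + 0) = 2 + 12/(-4) = 2 + 12*(-1/4) = 2 - 3 = -1)
U(y)**2 = (-1)**2 = 1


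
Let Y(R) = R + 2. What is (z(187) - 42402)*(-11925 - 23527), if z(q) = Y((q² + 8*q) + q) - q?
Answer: 210407620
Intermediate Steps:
Y(R) = 2 + R
z(q) = 2 + q² + 8*q (z(q) = (2 + ((q² + 8*q) + q)) - q = (2 + (q² + 9*q)) - q = (2 + q² + 9*q) - q = 2 + q² + 8*q)
(z(187) - 42402)*(-11925 - 23527) = ((2 - 1*187 + 187*(9 + 187)) - 42402)*(-11925 - 23527) = ((2 - 187 + 187*196) - 42402)*(-35452) = ((2 - 187 + 36652) - 42402)*(-35452) = (36467 - 42402)*(-35452) = -5935*(-35452) = 210407620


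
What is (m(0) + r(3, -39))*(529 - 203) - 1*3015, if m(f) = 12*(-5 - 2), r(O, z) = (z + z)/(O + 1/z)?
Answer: -1129494/29 ≈ -38948.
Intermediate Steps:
r(O, z) = 2*z/(O + 1/z) (r(O, z) = (2*z)/(O + 1/z) = 2*z/(O + 1/z))
m(f) = -84 (m(f) = 12*(-7) = -84)
(m(0) + r(3, -39))*(529 - 203) - 1*3015 = (-84 + 2*(-39)**2/(1 + 3*(-39)))*(529 - 203) - 1*3015 = (-84 + 2*1521/(1 - 117))*326 - 3015 = (-84 + 2*1521/(-116))*326 - 3015 = (-84 + 2*1521*(-1/116))*326 - 3015 = (-84 - 1521/58)*326 - 3015 = -6393/58*326 - 3015 = -1042059/29 - 3015 = -1129494/29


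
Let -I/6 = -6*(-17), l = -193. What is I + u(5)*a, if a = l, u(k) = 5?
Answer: -1577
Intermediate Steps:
a = -193
I = -612 (I = -(-36)*(-17) = -6*102 = -612)
I + u(5)*a = -612 + 5*(-193) = -612 - 965 = -1577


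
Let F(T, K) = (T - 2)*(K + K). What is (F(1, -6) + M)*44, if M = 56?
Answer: 2992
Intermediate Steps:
F(T, K) = 2*K*(-2 + T) (F(T, K) = (-2 + T)*(2*K) = 2*K*(-2 + T))
(F(1, -6) + M)*44 = (2*(-6)*(-2 + 1) + 56)*44 = (2*(-6)*(-1) + 56)*44 = (12 + 56)*44 = 68*44 = 2992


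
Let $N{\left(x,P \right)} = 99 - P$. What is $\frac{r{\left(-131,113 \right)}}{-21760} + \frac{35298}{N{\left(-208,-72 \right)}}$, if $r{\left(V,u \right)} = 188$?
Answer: $\frac{21334787}{103360} \approx 206.41$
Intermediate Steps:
$\frac{r{\left(-131,113 \right)}}{-21760} + \frac{35298}{N{\left(-208,-72 \right)}} = \frac{188}{-21760} + \frac{35298}{99 - -72} = 188 \left(- \frac{1}{21760}\right) + \frac{35298}{99 + 72} = - \frac{47}{5440} + \frac{35298}{171} = - \frac{47}{5440} + 35298 \cdot \frac{1}{171} = - \frac{47}{5440} + \frac{3922}{19} = \frac{21334787}{103360}$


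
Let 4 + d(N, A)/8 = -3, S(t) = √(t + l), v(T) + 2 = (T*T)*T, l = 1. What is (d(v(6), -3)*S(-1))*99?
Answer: 0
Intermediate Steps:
v(T) = -2 + T³ (v(T) = -2 + (T*T)*T = -2 + T²*T = -2 + T³)
S(t) = √(1 + t) (S(t) = √(t + 1) = √(1 + t))
d(N, A) = -56 (d(N, A) = -32 + 8*(-3) = -32 - 24 = -56)
(d(v(6), -3)*S(-1))*99 = -56*√(1 - 1)*99 = -56*√0*99 = -56*0*99 = 0*99 = 0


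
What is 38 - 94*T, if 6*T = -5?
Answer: 349/3 ≈ 116.33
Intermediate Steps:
T = -⅚ (T = (⅙)*(-5) = -⅚ ≈ -0.83333)
38 - 94*T = 38 - 94*(-⅚) = 38 + 235/3 = 349/3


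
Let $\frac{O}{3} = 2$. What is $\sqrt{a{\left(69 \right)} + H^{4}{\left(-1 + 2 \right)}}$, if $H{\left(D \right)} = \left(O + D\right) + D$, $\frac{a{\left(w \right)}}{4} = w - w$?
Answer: $64$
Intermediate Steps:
$O = 6$ ($O = 3 \cdot 2 = 6$)
$a{\left(w \right)} = 0$ ($a{\left(w \right)} = 4 \left(w - w\right) = 4 \cdot 0 = 0$)
$H{\left(D \right)} = 6 + 2 D$ ($H{\left(D \right)} = \left(6 + D\right) + D = 6 + 2 D$)
$\sqrt{a{\left(69 \right)} + H^{4}{\left(-1 + 2 \right)}} = \sqrt{0 + \left(6 + 2 \left(-1 + 2\right)\right)^{4}} = \sqrt{0 + \left(6 + 2 \cdot 1\right)^{4}} = \sqrt{0 + \left(6 + 2\right)^{4}} = \sqrt{0 + 8^{4}} = \sqrt{0 + 4096} = \sqrt{4096} = 64$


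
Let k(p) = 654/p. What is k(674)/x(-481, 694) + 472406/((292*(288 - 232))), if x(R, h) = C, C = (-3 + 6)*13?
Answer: 1035696527/35819056 ≈ 28.915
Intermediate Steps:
C = 39 (C = 3*13 = 39)
x(R, h) = 39
k(674)/x(-481, 694) + 472406/((292*(288 - 232))) = (654/674)/39 + 472406/((292*(288 - 232))) = (654*(1/674))*(1/39) + 472406/((292*56)) = (327/337)*(1/39) + 472406/16352 = 109/4381 + 472406*(1/16352) = 109/4381 + 236203/8176 = 1035696527/35819056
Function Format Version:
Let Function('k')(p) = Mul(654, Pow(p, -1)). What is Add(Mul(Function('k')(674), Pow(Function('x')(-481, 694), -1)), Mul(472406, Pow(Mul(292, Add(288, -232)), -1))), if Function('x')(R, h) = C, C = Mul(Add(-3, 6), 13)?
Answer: Rational(1035696527, 35819056) ≈ 28.915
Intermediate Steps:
C = 39 (C = Mul(3, 13) = 39)
Function('x')(R, h) = 39
Add(Mul(Function('k')(674), Pow(Function('x')(-481, 694), -1)), Mul(472406, Pow(Mul(292, Add(288, -232)), -1))) = Add(Mul(Mul(654, Pow(674, -1)), Pow(39, -1)), Mul(472406, Pow(Mul(292, Add(288, -232)), -1))) = Add(Mul(Mul(654, Rational(1, 674)), Rational(1, 39)), Mul(472406, Pow(Mul(292, 56), -1))) = Add(Mul(Rational(327, 337), Rational(1, 39)), Mul(472406, Pow(16352, -1))) = Add(Rational(109, 4381), Mul(472406, Rational(1, 16352))) = Add(Rational(109, 4381), Rational(236203, 8176)) = Rational(1035696527, 35819056)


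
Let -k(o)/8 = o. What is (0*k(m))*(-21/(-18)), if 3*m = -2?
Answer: 0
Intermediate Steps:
m = -⅔ (m = (⅓)*(-2) = -⅔ ≈ -0.66667)
k(o) = -8*o
(0*k(m))*(-21/(-18)) = (0*(-8*(-⅔)))*(-21/(-18)) = (0*(16/3))*(-21*(-1/18)) = 0*(7/6) = 0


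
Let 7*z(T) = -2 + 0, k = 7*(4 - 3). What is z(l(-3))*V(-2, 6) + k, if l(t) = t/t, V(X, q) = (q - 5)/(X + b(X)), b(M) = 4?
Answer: 48/7 ≈ 6.8571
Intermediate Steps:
k = 7 (k = 7*1 = 7)
V(X, q) = (-5 + q)/(4 + X) (V(X, q) = (q - 5)/(X + 4) = (-5 + q)/(4 + X))
l(t) = 1
z(T) = -2/7 (z(T) = (-2 + 0)/7 = (⅐)*(-2) = -2/7)
z(l(-3))*V(-2, 6) + k = -2*(-5 + 6)/(7*(4 - 2)) + 7 = -2/(7*2) + 7 = -1/7 + 7 = -2/7*½ + 7 = -⅐ + 7 = 48/7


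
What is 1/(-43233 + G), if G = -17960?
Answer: -1/61193 ≈ -1.6342e-5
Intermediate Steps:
1/(-43233 + G) = 1/(-43233 - 17960) = 1/(-61193) = -1/61193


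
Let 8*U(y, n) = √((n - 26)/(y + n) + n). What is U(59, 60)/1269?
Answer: √2954/71064 ≈ 0.00076481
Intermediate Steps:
U(y, n) = √(n + (-26 + n)/(n + y))/8 (U(y, n) = √((n - 26)/(y + n) + n)/8 = √((-26 + n)/(n + y) + n)/8 = √(n + (-26 + n)/(n + y))/8)
U(59, 60)/1269 = (√((-26 + 60 + 60*(60 + 59))/(60 + 59))/8)/1269 = (√((-26 + 60 + 60*119)/119)/8)*(1/1269) = (√((-26 + 60 + 7140)/119)/8)*(1/1269) = (√((1/119)*7174)/8)*(1/1269) = (√(422/7)/8)*(1/1269) = ((√2954/7)/8)*(1/1269) = (√2954/56)*(1/1269) = √2954/71064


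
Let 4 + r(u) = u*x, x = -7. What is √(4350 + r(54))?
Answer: 8*√62 ≈ 62.992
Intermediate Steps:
r(u) = -4 - 7*u (r(u) = -4 + u*(-7) = -4 - 7*u)
√(4350 + r(54)) = √(4350 + (-4 - 7*54)) = √(4350 + (-4 - 378)) = √(4350 - 382) = √3968 = 8*√62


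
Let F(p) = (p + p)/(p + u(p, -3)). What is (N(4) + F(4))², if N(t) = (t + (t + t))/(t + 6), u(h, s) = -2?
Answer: 676/25 ≈ 27.040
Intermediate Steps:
N(t) = 3*t/(6 + t) (N(t) = (t + 2*t)/(6 + t) = (3*t)/(6 + t) = 3*t/(6 + t))
F(p) = 2*p/(-2 + p) (F(p) = (p + p)/(p - 2) = (2*p)/(-2 + p) = 2*p/(-2 + p))
(N(4) + F(4))² = (3*4/(6 + 4) + 2*4/(-2 + 4))² = (3*4/10 + 2*4/2)² = (3*4*(⅒) + 2*4*(½))² = (6/5 + 4)² = (26/5)² = 676/25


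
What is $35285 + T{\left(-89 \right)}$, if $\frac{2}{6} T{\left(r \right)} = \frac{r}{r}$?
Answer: $35288$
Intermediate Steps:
$T{\left(r \right)} = 3$ ($T{\left(r \right)} = 3 \frac{r}{r} = 3 \cdot 1 = 3$)
$35285 + T{\left(-89 \right)} = 35285 + 3 = 35288$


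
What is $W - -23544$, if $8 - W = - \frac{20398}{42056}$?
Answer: $\frac{70751665}{3004} \approx 23553.0$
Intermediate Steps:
$W = \frac{25489}{3004}$ ($W = 8 - - \frac{20398}{42056} = 8 - \left(-20398\right) \frac{1}{42056} = 8 - - \frac{1457}{3004} = 8 + \frac{1457}{3004} = \frac{25489}{3004} \approx 8.485$)
$W - -23544 = \frac{25489}{3004} - -23544 = \frac{25489}{3004} + 23544 = \frac{70751665}{3004}$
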